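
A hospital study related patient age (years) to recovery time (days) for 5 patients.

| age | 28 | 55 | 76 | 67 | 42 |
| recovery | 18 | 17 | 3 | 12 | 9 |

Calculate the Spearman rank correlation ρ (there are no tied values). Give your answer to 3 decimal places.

-0.700

Rank age: 1, 3, 5, 4, 2
Rank recovery: 5, 4, 1, 3, 2
d = rank(age) − rank(recovery): -4, -1, 4, 1, 0; Σd² = 34
ρ = 1 − 6Σd² / [n(n²−1)] = 1 − 6×34 / (5×24) = 1 − 204/120 ≈ -0.700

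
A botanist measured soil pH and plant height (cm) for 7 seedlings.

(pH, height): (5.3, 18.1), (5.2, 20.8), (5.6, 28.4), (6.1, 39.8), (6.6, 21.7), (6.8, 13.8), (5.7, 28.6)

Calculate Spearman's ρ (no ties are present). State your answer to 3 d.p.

Rank pH: 2, 1, 3, 5, 6, 7, 4
Rank height: 2, 3, 5, 7, 4, 1, 6
d = rank(pH) − rank(height): 0, -2, -2, -2, 2, 6, -2; Σd² = 56
ρ = 1 − 6Σd² / [n(n²−1)] = 1 − 6×56 / (7×48) = 1 − 336/336 ≈ 0.000

0.000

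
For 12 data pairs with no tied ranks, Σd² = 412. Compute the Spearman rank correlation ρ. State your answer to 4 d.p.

-0.4406

ρ = 1 − 6Σd² / [n(n²−1)] = 1 − 6×412 / (12×143)
  = 1 − 2472/1716 = 1 − 1.44056 ≈ -0.4406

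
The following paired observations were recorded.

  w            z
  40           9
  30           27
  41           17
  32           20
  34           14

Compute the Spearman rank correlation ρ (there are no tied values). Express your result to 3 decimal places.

Rank w: 4, 1, 5, 2, 3
Rank z: 1, 5, 3, 4, 2
d = rank(w) − rank(z): 3, -4, 2, -2, 1; Σd² = 34
ρ = 1 − 6Σd² / [n(n²−1)] = 1 − 6×34 / (5×24) = 1 − 204/120 ≈ -0.700

-0.700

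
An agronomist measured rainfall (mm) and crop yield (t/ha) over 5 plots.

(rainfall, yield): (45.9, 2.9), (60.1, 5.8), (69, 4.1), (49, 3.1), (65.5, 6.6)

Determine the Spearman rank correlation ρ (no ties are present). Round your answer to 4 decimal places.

0.7000

Rank rainfall: 1, 3, 5, 2, 4
Rank yield: 1, 4, 3, 2, 5
d = rank(rainfall) − rank(yield): 0, -1, 2, 0, -1; Σd² = 6
ρ = 1 − 6Σd² / [n(n²−1)] = 1 − 6×6 / (5×24) = 1 − 36/120 ≈ 0.7000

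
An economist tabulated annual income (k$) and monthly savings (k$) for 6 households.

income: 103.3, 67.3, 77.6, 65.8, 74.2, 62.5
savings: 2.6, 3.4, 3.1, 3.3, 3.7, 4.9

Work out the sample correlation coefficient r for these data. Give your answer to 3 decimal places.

n = 6, Σx = 450.7, Σy = 21, Σx² = 34963.47, Σy² = 76.52, Σxy = 1535.89
nΣxy − ΣxΣy = 9215.34 − 9464.7 = -249.36
nΣx² − (Σx)² = 209780.82 − 203130.49 = 6650.33; nΣy² − (Σy)² = 459.12 − 441 = 18.12
r = -249.36 / √(6650.33 × 18.12) = -249.36 / 347.1368 ≈ -0.718

-0.718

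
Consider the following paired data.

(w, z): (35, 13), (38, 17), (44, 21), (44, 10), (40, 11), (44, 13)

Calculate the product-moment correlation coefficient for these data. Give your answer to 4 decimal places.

0.0785

n = 6, Σw = 245, Σz = 85, Σw² = 10077, Σz² = 1289, Σwz = 3477
nΣwz − ΣwΣz = 20862 − 20825 = 37
nΣw² − (Σw)² = 60462 − 60025 = 437; nΣz² − (Σz)² = 7734 − 7225 = 509
r = 37 / √(437 × 509) = 37 / 471.6280 ≈ 0.0785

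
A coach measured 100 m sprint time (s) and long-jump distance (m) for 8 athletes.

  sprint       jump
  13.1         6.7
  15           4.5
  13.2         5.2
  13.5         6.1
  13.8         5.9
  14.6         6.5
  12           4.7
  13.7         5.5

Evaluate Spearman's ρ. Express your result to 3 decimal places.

Rank sprint: 2, 8, 3, 4, 6, 7, 1, 5
Rank jump: 8, 1, 3, 6, 5, 7, 2, 4
d = rank(sprint) − rank(jump): -6, 7, 0, -2, 1, 0, -1, 1; Σd² = 92
ρ = 1 − 6Σd² / [n(n²−1)] = 1 − 6×92 / (8×63) = 1 − 552/504 ≈ -0.095

-0.095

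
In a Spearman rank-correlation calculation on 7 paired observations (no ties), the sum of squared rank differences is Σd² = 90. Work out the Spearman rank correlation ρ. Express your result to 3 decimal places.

ρ = 1 − 6Σd² / [n(n²−1)] = 1 − 6×90 / (7×48)
  = 1 − 540/336 = 1 − 1.6071 ≈ -0.607

-0.607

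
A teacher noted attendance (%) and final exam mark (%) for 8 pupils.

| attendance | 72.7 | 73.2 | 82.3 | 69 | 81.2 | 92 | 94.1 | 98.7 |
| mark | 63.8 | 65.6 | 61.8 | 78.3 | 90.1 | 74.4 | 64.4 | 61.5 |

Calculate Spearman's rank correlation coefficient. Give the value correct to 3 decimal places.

-0.476

Rank attendance: 2, 3, 5, 1, 4, 6, 7, 8
Rank mark: 3, 5, 2, 7, 8, 6, 4, 1
d = rank(attendance) − rank(mark): -1, -2, 3, -6, -4, 0, 3, 7; Σd² = 124
ρ = 1 − 6Σd² / [n(n²−1)] = 1 − 6×124 / (8×63) = 1 − 744/504 ≈ -0.476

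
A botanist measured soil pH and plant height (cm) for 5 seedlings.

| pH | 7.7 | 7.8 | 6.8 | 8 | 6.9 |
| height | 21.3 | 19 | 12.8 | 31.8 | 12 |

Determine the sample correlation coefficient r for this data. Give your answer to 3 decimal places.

n = 5, Σx = 37.2, Σy = 96.9, Σx² = 277.98, Σy² = 2133.77, Σxy = 736.45
nΣxy − ΣxΣy = 3682.25 − 3604.68 = 77.57
nΣx² − (Σx)² = 1389.9 − 1383.84 = 6.06; nΣy² − (Σy)² = 10668.85 − 9389.61 = 1279.24
r = 77.57 / √(6.06 × 1279.24) = 77.57 / 88.0465 ≈ 0.881

0.881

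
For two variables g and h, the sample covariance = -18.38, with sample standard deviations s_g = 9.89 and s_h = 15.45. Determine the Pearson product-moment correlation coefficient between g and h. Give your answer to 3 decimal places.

-0.120

r = Cov(g,h) / (s_g · s_h) = -18.38 / (9.89 × 15.45)
  = -18.38 / 152.8005 ≈ -0.120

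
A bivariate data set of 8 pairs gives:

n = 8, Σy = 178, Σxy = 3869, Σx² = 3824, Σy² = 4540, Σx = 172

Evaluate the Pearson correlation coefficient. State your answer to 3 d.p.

r = (nΣxy − ΣxΣy) / √[(nΣx² − (Σx)²)(nΣy² − (Σy)²)]
Numerator: 8×3869 − 172×178 = 336
Denominator: √[(30592 − 29584)(36320 − 31684)] = √[1008 × 4636] = 2161.7326
r = 336 / 2161.7326 ≈ 0.155

0.155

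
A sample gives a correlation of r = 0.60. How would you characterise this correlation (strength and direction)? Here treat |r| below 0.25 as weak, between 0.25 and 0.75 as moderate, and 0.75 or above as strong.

moderate positive

r = 0.60 > 0 so the relationship is positive.
|r| = 0.60, which falls in the moderate range.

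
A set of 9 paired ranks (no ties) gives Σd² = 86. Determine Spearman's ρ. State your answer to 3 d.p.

0.283

ρ = 1 − 6Σd² / [n(n²−1)] = 1 − 6×86 / (9×80)
  = 1 − 516/720 = 1 − 0.7167 ≈ 0.283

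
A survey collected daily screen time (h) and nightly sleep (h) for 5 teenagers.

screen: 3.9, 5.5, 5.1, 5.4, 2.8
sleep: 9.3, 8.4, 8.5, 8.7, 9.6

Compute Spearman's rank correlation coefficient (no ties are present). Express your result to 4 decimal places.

Rank screen: 2, 5, 3, 4, 1
Rank sleep: 4, 1, 2, 3, 5
d = rank(screen) − rank(sleep): -2, 4, 1, 1, -4; Σd² = 38
ρ = 1 − 6Σd² / [n(n²−1)] = 1 − 6×38 / (5×24) = 1 − 228/120 ≈ -0.9000

-0.9000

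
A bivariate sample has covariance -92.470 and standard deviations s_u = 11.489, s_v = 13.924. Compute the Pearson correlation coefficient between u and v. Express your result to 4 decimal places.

r = Cov(u,v) / (s_u · s_v) = -92.470 / (11.489 × 13.924)
  = -92.470 / 159.9728 ≈ -0.5780

-0.5780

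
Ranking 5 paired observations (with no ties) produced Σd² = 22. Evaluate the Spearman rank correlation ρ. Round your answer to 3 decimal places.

-0.100

ρ = 1 − 6Σd² / [n(n²−1)] = 1 − 6×22 / (5×24)
  = 1 − 132/120 = 1 − 1.1000 ≈ -0.100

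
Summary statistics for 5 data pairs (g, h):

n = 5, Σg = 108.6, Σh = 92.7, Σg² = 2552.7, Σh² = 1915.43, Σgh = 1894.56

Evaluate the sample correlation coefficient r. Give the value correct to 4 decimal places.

r = (nΣgh − ΣgΣh) / √[(nΣg² − (Σg)²)(nΣh² − (Σh)²)]
Numerator: 5×1894.56 − 108.6×92.7 = -594.42
Denominator: √[(12763.5 − 11793.96)(9577.15 − 8593.29)] = √[969.54 × 983.86] = 976.6738
r = -594.42 / 976.6738 ≈ -0.6086

-0.6086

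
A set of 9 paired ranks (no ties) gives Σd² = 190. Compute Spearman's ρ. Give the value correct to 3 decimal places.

-0.583

ρ = 1 − 6Σd² / [n(n²−1)] = 1 − 6×190 / (9×80)
  = 1 − 1140/720 = 1 − 1.5833 ≈ -0.583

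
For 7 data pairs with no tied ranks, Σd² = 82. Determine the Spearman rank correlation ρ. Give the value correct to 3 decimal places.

-0.464

ρ = 1 − 6Σd² / [n(n²−1)] = 1 − 6×82 / (7×48)
  = 1 − 492/336 = 1 − 1.4643 ≈ -0.464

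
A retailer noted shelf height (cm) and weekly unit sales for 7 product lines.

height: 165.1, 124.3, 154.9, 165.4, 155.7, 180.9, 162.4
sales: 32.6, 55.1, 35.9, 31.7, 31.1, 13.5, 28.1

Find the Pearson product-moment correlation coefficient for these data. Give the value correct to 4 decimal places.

n = 7, Σx = 1108.7, Σy = 228, Σx² = 177400.73, Σy² = 8331.54, Σxy = 34883.14
nΣxy − ΣxΣy = 244181.98 − 252783.6 = -8601.62
nΣx² − (Σx)² = 1241805.11 − 1229215.69 = 12589.42; nΣy² − (Σy)² = 58320.78 − 51984 = 6336.78
r = -8601.62 / √(12589.42 × 6336.78) = -8601.62 / 8931.7627 ≈ -0.9630

-0.9630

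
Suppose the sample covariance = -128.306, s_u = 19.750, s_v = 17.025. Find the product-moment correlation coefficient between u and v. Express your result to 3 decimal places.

r = Cov(u,v) / (s_u · s_v) = -128.306 / (19.750 × 17.025)
  = -128.306 / 336.2437 ≈ -0.382

-0.382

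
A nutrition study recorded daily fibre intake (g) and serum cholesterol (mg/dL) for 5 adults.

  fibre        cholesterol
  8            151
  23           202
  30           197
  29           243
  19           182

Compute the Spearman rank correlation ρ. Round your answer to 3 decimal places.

0.700

Rank fibre: 1, 3, 5, 4, 2
Rank cholesterol: 1, 4, 3, 5, 2
d = rank(fibre) − rank(cholesterol): 0, -1, 2, -1, 0; Σd² = 6
ρ = 1 − 6Σd² / [n(n²−1)] = 1 − 6×6 / (5×24) = 1 − 36/120 ≈ 0.700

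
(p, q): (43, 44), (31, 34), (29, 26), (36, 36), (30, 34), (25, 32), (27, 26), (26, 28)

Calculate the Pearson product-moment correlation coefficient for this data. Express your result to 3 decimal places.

0.866

n = 8, Σp = 247, Σq = 260, Σp² = 7877, Σq² = 8704, Σpq = 8246
nΣpq − ΣpΣq = 65968 − 64220 = 1748
nΣp² − (Σp)² = 63016 − 61009 = 2007; nΣq² − (Σq)² = 69632 − 67600 = 2032
r = 1748 / √(2007 × 2032) = 1748 / 2019.4613 ≈ 0.866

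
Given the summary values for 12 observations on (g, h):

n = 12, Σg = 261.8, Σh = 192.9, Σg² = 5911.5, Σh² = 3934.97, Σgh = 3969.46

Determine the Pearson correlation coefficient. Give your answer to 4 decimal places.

r = (nΣgh − ΣgΣh) / √[(nΣg² − (Σg)²)(nΣh² − (Σh)²)]
Numerator: 12×3969.46 − 261.8×192.9 = -2867.7
Denominator: √[(70938 − 68539.24)(47219.64 − 37210.41)] = √[2398.76 × 10009.23] = 4899.9735
r = -2867.7 / 4899.9735 ≈ -0.5852

-0.5852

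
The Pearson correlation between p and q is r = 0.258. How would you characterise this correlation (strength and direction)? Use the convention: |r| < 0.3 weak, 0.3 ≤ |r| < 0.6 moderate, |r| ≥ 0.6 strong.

r = 0.258 > 0 so the relationship is positive.
|r| = 0.258, which falls in the weak range.

weak positive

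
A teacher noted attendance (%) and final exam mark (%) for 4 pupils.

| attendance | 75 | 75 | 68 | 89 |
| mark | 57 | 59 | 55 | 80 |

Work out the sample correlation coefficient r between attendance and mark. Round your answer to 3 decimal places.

n = 4, Σx = 307, Σy = 251, Σx² = 23795, Σy² = 16155, Σxy = 19560
nΣxy − ΣxΣy = 78240 − 77057 = 1183
nΣx² − (Σx)² = 95180 − 94249 = 931; nΣy² − (Σy)² = 64620 − 63001 = 1619
r = 1183 / √(931 × 1619) = 1183 / 1227.7170 ≈ 0.964

0.964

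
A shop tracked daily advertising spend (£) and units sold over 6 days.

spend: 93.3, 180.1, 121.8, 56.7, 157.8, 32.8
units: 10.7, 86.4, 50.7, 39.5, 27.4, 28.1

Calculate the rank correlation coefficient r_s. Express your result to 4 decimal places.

0.3714

Rank spend: 3, 6, 4, 2, 5, 1
Rank units: 1, 6, 5, 4, 2, 3
d = rank(spend) − rank(units): 2, 0, -1, -2, 3, -2; Σd² = 22
ρ = 1 − 6Σd² / [n(n²−1)] = 1 − 6×22 / (6×35) = 1 − 132/210 ≈ 0.3714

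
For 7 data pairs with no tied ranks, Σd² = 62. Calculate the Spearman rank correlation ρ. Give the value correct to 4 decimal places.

ρ = 1 − 6Σd² / [n(n²−1)] = 1 − 6×62 / (7×48)
  = 1 − 372/336 = 1 − 1.10714 ≈ -0.1071

-0.1071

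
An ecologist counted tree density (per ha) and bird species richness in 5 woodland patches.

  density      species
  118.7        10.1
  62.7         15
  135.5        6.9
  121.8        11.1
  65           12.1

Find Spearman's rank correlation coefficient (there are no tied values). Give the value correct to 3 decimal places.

Rank density: 3, 1, 5, 4, 2
Rank species: 2, 5, 1, 3, 4
d = rank(density) − rank(species): 1, -4, 4, 1, -2; Σd² = 38
ρ = 1 − 6Σd² / [n(n²−1)] = 1 − 6×38 / (5×24) = 1 − 228/120 ≈ -0.900

-0.900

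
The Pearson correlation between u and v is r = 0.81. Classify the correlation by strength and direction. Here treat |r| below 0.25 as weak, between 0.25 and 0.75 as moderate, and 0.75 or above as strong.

strong positive

r = 0.81 > 0 so the relationship is positive.
|r| = 0.81, which falls in the strong range.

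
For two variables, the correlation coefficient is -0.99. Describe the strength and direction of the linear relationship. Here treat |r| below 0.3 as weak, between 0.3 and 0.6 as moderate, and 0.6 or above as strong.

r = -0.99 < 0 so the relationship is negative.
|r| = 0.99, which falls in the strong range.

strong negative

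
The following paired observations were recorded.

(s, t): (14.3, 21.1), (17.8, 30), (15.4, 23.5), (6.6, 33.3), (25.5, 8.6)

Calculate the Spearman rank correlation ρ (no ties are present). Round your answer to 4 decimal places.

Rank s: 2, 4, 3, 1, 5
Rank t: 2, 4, 3, 5, 1
d = rank(s) − rank(t): 0, 0, 0, -4, 4; Σd² = 32
ρ = 1 − 6Σd² / [n(n²−1)] = 1 − 6×32 / (5×24) = 1 − 192/120 ≈ -0.6000

-0.6000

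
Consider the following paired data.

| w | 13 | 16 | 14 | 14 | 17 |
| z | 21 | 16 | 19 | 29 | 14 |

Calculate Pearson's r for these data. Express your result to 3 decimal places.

-0.687

n = 5, Σw = 74, Σz = 99, Σw² = 1106, Σz² = 2095, Σwz = 1439
nΣwz − ΣwΣz = 7195 − 7326 = -131
nΣw² − (Σw)² = 5530 − 5476 = 54; nΣz² − (Σz)² = 10475 − 9801 = 674
r = -131 / √(54 × 674) = -131 / 190.7774 ≈ -0.687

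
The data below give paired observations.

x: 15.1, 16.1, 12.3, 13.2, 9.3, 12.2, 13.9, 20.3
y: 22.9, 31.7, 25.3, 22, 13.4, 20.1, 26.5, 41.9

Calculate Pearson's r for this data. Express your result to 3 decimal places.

n = 8, Σx = 112.4, Σy = 203.8, Σx² = 1653.38, Σy² = 5694.82, Σxy = 3046.51
nΣxy − ΣxΣy = 24372.08 − 22907.12 = 1464.96
nΣx² − (Σx)² = 13227.04 − 12633.76 = 593.28; nΣy² − (Σy)² = 45558.56 − 41534.44 = 4024.12
r = 1464.96 / √(593.28 × 4024.12) = 1464.96 / 1545.1310 ≈ 0.948

0.948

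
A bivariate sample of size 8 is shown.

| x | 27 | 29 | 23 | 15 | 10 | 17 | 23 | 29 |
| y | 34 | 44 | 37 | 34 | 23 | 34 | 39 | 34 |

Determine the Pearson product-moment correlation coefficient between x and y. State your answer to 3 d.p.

n = 8, Σx = 173, Σy = 279, Σx² = 4083, Σy² = 9979, Σxy = 6246
nΣxy − ΣxΣy = 49968 − 48267 = 1701
nΣx² − (Σx)² = 32664 − 29929 = 2735; nΣy² − (Σy)² = 79832 − 77841 = 1991
r = 1701 / √(2735 × 1991) = 1701 / 2333.5349 ≈ 0.729

0.729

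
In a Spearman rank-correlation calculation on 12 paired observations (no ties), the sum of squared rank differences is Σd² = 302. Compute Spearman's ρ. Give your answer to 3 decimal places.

ρ = 1 − 6Σd² / [n(n²−1)] = 1 − 6×302 / (12×143)
  = 1 − 1812/1716 = 1 − 1.0559 ≈ -0.056

-0.056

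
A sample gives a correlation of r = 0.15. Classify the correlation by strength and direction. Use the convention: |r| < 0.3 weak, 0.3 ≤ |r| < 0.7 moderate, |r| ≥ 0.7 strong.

weak positive

r = 0.15 > 0 so the relationship is positive.
|r| = 0.15, which falls in the weak range.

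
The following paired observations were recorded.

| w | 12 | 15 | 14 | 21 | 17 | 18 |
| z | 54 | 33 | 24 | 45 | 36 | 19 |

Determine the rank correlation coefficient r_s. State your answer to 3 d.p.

-0.200

Rank w: 1, 3, 2, 6, 4, 5
Rank z: 6, 3, 2, 5, 4, 1
d = rank(w) − rank(z): -5, 0, 0, 1, 0, 4; Σd² = 42
ρ = 1 − 6Σd² / [n(n²−1)] = 1 − 6×42 / (6×35) = 1 − 252/210 ≈ -0.200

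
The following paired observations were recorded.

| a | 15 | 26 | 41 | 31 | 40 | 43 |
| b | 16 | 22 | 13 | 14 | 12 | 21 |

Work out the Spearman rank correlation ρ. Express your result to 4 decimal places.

-0.2571

Rank a: 1, 2, 5, 3, 4, 6
Rank b: 4, 6, 2, 3, 1, 5
d = rank(a) − rank(b): -3, -4, 3, 0, 3, 1; Σd² = 44
ρ = 1 − 6Σd² / [n(n²−1)] = 1 − 6×44 / (6×35) = 1 − 264/210 ≈ -0.2571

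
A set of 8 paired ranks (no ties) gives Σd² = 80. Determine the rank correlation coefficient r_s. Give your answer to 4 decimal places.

ρ = 1 − 6Σd² / [n(n²−1)] = 1 − 6×80 / (8×63)
  = 1 − 480/504 = 1 − 0.95238 ≈ 0.0476

0.0476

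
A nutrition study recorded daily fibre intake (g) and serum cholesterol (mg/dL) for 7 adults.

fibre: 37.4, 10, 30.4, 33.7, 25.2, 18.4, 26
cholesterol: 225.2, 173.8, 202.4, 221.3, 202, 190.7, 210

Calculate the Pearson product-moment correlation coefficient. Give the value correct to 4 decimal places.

0.9618

n = 7, Σx = 181.1, Σy = 1425.4, Σx² = 5208.21, Σy² = 292131.42, Σxy = 37830.53
nΣxy − ΣxΣy = 264813.71 − 258139.94 = 6673.77
nΣx² − (Σx)² = 36457.47 − 32797.21 = 3660.26; nΣy² − (Σy)² = 2044919.94 − 2031765.16 = 13154.78
r = 6673.77 / √(3660.26 × 13154.78) = 6673.77 / 6939.0140 ≈ 0.9618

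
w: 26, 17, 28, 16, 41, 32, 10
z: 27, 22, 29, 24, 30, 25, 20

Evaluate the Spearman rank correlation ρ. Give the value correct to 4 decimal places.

0.8571

Rank w: 4, 3, 5, 2, 7, 6, 1
Rank z: 5, 2, 6, 3, 7, 4, 1
d = rank(w) − rank(z): -1, 1, -1, -1, 0, 2, 0; Σd² = 8
ρ = 1 − 6Σd² / [n(n²−1)] = 1 − 6×8 / (7×48) = 1 − 48/336 ≈ 0.8571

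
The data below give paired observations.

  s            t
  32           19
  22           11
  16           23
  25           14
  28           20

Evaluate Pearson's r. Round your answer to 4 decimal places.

-0.1042

n = 5, Σs = 123, Σt = 87, Σs² = 3173, Σt² = 1607, Σst = 2128
nΣst − ΣsΣt = 10640 − 10701 = -61
nΣs² − (Σs)² = 15865 − 15129 = 736; nΣt² − (Σt)² = 8035 − 7569 = 466
r = -61 / √(736 × 466) = -61 / 585.6415 ≈ -0.1042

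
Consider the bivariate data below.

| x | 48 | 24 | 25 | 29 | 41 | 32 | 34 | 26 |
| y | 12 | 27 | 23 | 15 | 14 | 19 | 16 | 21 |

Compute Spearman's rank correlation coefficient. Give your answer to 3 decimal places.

Rank x: 8, 1, 2, 4, 7, 5, 6, 3
Rank y: 1, 8, 7, 3, 2, 5, 4, 6
d = rank(x) − rank(y): 7, -7, -5, 1, 5, 0, 2, -3; Σd² = 162
ρ = 1 − 6Σd² / [n(n²−1)] = 1 − 6×162 / (8×63) = 1 − 972/504 ≈ -0.929

-0.929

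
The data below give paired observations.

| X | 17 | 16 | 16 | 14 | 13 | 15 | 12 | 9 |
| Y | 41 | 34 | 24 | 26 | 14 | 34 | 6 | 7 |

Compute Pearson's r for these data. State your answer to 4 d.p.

0.8828

n = 8, ΣX = 112, ΣY = 186, ΣX² = 1616, ΣY² = 5526, ΣXY = 2816
nΣXY − ΣXΣY = 22528 − 20832 = 1696
nΣX² − (ΣX)² = 12928 − 12544 = 384; nΣY² − (ΣY)² = 44208 − 34596 = 9612
r = 1696 / √(384 × 9612) = 1696 / 1921.1996 ≈ 0.8828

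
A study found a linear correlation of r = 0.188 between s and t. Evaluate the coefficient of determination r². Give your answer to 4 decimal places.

r² = (0.188)² = 0.0353

0.0353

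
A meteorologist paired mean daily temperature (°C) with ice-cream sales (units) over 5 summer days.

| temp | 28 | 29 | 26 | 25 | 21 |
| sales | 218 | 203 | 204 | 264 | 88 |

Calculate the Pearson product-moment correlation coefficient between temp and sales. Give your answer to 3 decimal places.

n = 5, Σx = 129, Σy = 977, Σx² = 3367, Σy² = 207789, Σxy = 25743
nΣxy − ΣxΣy = 128715 − 126033 = 2682
nΣx² − (Σx)² = 16835 − 16641 = 194; nΣy² − (Σy)² = 1038945 − 954529 = 84416
r = 2682 / √(194 × 84416) = 2682 / 4046.8141 ≈ 0.663

0.663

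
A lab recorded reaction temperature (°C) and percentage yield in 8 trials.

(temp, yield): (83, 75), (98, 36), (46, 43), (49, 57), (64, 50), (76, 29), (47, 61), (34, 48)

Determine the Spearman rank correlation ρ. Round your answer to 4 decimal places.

-0.0952

Rank temp: 7, 8, 2, 4, 5, 6, 3, 1
Rank yield: 8, 2, 3, 6, 5, 1, 7, 4
d = rank(temp) − rank(yield): -1, 6, -1, -2, 0, 5, -4, -3; Σd² = 92
ρ = 1 − 6Σd² / [n(n²−1)] = 1 − 6×92 / (8×63) = 1 − 552/504 ≈ -0.0952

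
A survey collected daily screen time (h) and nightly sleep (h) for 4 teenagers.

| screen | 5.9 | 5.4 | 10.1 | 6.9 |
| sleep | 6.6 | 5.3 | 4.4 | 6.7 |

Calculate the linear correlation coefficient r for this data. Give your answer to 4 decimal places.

-0.6435

n = 4, Σx = 28.3, Σy = 23, Σx² = 213.59, Σy² = 135.9, Σxy = 158.23
nΣxy − ΣxΣy = 632.92 − 650.9 = -17.98
nΣx² − (Σx)² = 854.36 − 800.89 = 53.47; nΣy² − (Σy)² = 543.6 − 529 = 14.6
r = -17.98 / √(53.47 × 14.6) = -17.98 / 27.9403 ≈ -0.6435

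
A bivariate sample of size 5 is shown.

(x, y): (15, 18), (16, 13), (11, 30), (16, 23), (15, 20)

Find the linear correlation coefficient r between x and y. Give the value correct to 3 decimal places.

n = 5, Σx = 73, Σy = 104, Σx² = 1083, Σy² = 2322, Σxy = 1476
nΣxy − ΣxΣy = 7380 − 7592 = -212
nΣx² − (Σx)² = 5415 − 5329 = 86; nΣy² − (Σy)² = 11610 − 10816 = 794
r = -212 / √(86 × 794) = -212 / 261.3121 ≈ -0.811

-0.811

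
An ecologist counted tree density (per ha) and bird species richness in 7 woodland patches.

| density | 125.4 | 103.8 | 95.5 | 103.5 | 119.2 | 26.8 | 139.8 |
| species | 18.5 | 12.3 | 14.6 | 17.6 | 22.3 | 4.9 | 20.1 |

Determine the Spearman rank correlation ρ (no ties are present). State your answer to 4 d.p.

0.7857

Rank density: 6, 4, 2, 3, 5, 1, 7
Rank species: 5, 2, 3, 4, 7, 1, 6
d = rank(density) − rank(species): 1, 2, -1, -1, -2, 0, 1; Σd² = 12
ρ = 1 − 6Σd² / [n(n²−1)] = 1 − 6×12 / (7×48) = 1 − 72/336 ≈ 0.7857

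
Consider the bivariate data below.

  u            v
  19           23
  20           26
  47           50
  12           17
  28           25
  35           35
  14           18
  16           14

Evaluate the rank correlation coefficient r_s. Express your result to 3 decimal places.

Rank u: 4, 5, 8, 1, 6, 7, 2, 3
Rank v: 4, 6, 8, 2, 5, 7, 3, 1
d = rank(u) − rank(v): 0, -1, 0, -1, 1, 0, -1, 2; Σd² = 8
ρ = 1 − 6Σd² / [n(n²−1)] = 1 − 6×8 / (8×63) = 1 − 48/504 ≈ 0.905

0.905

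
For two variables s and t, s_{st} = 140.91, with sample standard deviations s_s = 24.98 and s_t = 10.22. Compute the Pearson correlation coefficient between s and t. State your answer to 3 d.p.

0.552

r = Cov(s,t) / (s_s · s_t) = 140.91 / (24.98 × 10.22)
  = 140.91 / 255.2956 ≈ 0.552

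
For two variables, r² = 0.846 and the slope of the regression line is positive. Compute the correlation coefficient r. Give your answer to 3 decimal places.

|r| = √0.846 = 0.920
The association is positive, so r = 0.920.

0.920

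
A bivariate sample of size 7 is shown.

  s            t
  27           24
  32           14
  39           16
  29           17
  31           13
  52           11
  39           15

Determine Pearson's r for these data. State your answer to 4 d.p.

n = 7, Σs = 249, Σt = 110, Σs² = 9301, Σt² = 1832, Σst = 3773
nΣst − ΣsΣt = 26411 − 27390 = -979
nΣs² − (Σs)² = 65107 − 62001 = 3106; nΣt² − (Σt)² = 12824 − 12100 = 724
r = -979 / √(3106 × 724) = -979 / 1499.5813 ≈ -0.6528

-0.6528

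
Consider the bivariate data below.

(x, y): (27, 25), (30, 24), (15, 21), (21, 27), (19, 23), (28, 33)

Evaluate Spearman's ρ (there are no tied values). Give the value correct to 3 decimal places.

0.600

Rank x: 4, 6, 1, 3, 2, 5
Rank y: 4, 3, 1, 5, 2, 6
d = rank(x) − rank(y): 0, 3, 0, -2, 0, -1; Σd² = 14
ρ = 1 − 6Σd² / [n(n²−1)] = 1 − 6×14 / (6×35) = 1 − 84/210 ≈ 0.600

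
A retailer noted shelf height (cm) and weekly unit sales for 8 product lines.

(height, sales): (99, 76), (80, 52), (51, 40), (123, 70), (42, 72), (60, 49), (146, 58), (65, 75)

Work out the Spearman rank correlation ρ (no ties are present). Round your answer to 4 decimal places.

Rank height: 6, 5, 2, 7, 1, 3, 8, 4
Rank sales: 8, 3, 1, 5, 6, 2, 4, 7
d = rank(height) − rank(sales): -2, 2, 1, 2, -5, 1, 4, -3; Σd² = 64
ρ = 1 − 6Σd² / [n(n²−1)] = 1 − 6×64 / (8×63) = 1 − 384/504 ≈ 0.2381

0.2381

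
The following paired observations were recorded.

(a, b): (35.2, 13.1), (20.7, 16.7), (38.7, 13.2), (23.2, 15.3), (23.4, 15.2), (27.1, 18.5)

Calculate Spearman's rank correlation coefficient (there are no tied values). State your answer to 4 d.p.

-0.6000

Rank a: 5, 1, 6, 2, 3, 4
Rank b: 1, 5, 2, 4, 3, 6
d = rank(a) − rank(b): 4, -4, 4, -2, 0, -2; Σd² = 56
ρ = 1 − 6Σd² / [n(n²−1)] = 1 − 6×56 / (6×35) = 1 − 336/210 ≈ -0.6000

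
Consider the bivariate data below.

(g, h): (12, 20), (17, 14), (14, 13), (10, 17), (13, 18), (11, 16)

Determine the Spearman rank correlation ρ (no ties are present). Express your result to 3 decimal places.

-0.486

Rank g: 3, 6, 5, 1, 4, 2
Rank h: 6, 2, 1, 4, 5, 3
d = rank(g) − rank(h): -3, 4, 4, -3, -1, -1; Σd² = 52
ρ = 1 − 6Σd² / [n(n²−1)] = 1 − 6×52 / (6×35) = 1 − 312/210 ≈ -0.486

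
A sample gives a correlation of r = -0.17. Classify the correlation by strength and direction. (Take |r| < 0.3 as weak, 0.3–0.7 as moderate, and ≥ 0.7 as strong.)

weak negative

r = -0.17 < 0 so the relationship is negative.
|r| = 0.17, which falls in the weak range.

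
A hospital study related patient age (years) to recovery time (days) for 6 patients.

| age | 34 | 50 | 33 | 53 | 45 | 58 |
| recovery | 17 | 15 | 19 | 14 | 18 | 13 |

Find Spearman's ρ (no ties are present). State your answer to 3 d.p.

Rank age: 2, 4, 1, 5, 3, 6
Rank recovery: 4, 3, 6, 2, 5, 1
d = rank(age) − rank(recovery): -2, 1, -5, 3, -2, 5; Σd² = 68
ρ = 1 − 6Σd² / [n(n²−1)] = 1 − 6×68 / (6×35) = 1 − 408/210 ≈ -0.943

-0.943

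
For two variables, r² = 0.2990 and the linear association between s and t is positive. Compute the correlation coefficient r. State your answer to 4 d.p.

0.5468

|r| = √0.2990 = 0.5468
The association is positive, so r = 0.5468.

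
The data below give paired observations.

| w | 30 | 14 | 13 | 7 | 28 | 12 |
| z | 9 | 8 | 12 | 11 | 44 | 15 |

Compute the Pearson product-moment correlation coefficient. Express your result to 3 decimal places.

n = 6, Σw = 104, Σz = 99, Σw² = 2242, Σz² = 2571, Σwz = 2027
nΣwz − ΣwΣz = 12162 − 10296 = 1866
nΣw² − (Σw)² = 13452 − 10816 = 2636; nΣz² − (Σz)² = 15426 − 9801 = 5625
r = 1866 / √(2636 × 5625) = 1866 / 3850.6493 ≈ 0.485

0.485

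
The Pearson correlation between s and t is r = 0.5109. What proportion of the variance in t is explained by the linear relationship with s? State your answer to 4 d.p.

0.2610

r² = (0.5109)² = 0.2610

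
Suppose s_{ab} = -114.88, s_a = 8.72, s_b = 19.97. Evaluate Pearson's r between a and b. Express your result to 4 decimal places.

-0.6597

r = Cov(a,b) / (s_a · s_b) = -114.88 / (8.72 × 19.97)
  = -114.88 / 174.1384 ≈ -0.6597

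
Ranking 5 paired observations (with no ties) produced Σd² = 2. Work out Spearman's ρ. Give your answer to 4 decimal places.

0.9000

ρ = 1 − 6Σd² / [n(n²−1)] = 1 − 6×2 / (5×24)
  = 1 − 12/120 = 1 − 0.10000 ≈ 0.9000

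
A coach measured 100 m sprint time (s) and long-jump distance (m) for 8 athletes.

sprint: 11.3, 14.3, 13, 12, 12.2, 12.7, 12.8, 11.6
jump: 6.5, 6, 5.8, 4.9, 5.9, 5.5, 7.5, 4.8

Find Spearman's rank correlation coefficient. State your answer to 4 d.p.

0.2857

Rank sprint: 1, 8, 7, 3, 4, 5, 6, 2
Rank jump: 7, 6, 4, 2, 5, 3, 8, 1
d = rank(sprint) − rank(jump): -6, 2, 3, 1, -1, 2, -2, 1; Σd² = 60
ρ = 1 − 6Σd² / [n(n²−1)] = 1 − 6×60 / (8×63) = 1 − 360/504 ≈ 0.2857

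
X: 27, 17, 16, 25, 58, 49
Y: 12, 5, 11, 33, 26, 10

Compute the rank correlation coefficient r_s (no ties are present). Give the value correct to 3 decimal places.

Rank X: 4, 2, 1, 3, 6, 5
Rank Y: 4, 1, 3, 6, 5, 2
d = rank(X) − rank(Y): 0, 1, -2, -3, 1, 3; Σd² = 24
ρ = 1 − 6Σd² / [n(n²−1)] = 1 − 6×24 / (6×35) = 1 − 144/210 ≈ 0.314

0.314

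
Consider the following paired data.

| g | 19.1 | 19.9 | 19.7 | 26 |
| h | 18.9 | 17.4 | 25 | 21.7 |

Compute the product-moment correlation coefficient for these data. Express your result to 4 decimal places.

n = 4, Σg = 84.7, Σh = 83, Σg² = 1824.91, Σh² = 1755.86, Σgh = 1763.95
nΣgh − ΣgΣh = 7055.8 − 7030.1 = 25.7
nΣg² − (Σg)² = 7299.64 − 7174.09 = 125.55; nΣh² − (Σh)² = 7023.44 − 6889 = 134.44
r = 25.7 / √(125.55 × 134.44) = 25.7 / 129.9190 ≈ 0.1978

0.1978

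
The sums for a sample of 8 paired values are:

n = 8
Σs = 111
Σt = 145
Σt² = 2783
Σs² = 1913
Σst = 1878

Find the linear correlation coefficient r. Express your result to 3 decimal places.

-0.557

r = (nΣst − ΣsΣt) / √[(nΣs² − (Σs)²)(nΣt² − (Σt)²)]
Numerator: 8×1878 − 111×145 = -1071
Denominator: √[(15304 − 12321)(22264 − 21025)] = √[2983 × 1239] = 1922.4820
r = -1071 / 1922.4820 ≈ -0.557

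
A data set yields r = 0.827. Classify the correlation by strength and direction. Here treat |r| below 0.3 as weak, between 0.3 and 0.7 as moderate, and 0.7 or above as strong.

strong positive

r = 0.827 > 0 so the relationship is positive.
|r| = 0.827, which falls in the strong range.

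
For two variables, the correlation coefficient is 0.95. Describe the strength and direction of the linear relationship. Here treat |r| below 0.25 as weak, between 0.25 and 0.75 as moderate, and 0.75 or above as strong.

r = 0.95 > 0 so the relationship is positive.
|r| = 0.95, which falls in the strong range.

strong positive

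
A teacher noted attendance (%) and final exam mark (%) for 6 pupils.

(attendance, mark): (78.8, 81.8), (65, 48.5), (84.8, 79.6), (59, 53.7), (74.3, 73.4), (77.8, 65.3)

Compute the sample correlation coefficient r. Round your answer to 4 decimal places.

0.8673

n = 6, Σx = 439.7, Σy = 402.3, Σx² = 32679.81, Σy² = 27914.99, Σxy = 30050.68
nΣxy − ΣxΣy = 180304.08 − 176891.31 = 3412.77
nΣx² − (Σx)² = 196078.86 − 193336.09 = 2742.77; nΣy² − (Σy)² = 167489.94 − 161845.29 = 5644.65
r = 3412.77 / √(2742.77 × 5644.65) = 3412.77 / 3934.7143 ≈ 0.8673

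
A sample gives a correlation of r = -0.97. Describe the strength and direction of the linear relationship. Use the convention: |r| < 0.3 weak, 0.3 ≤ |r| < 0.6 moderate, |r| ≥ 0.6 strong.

r = -0.97 < 0 so the relationship is negative.
|r| = 0.97, which falls in the strong range.

strong negative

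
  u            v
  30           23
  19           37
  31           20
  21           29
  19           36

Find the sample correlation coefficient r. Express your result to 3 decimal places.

-0.956

n = 5, Σu = 120, Σv = 145, Σu² = 3024, Σv² = 4435, Σuv = 3306
nΣuv − ΣuΣv = 16530 − 17400 = -870
nΣu² − (Σu)² = 15120 − 14400 = 720; nΣv² − (Σv)² = 22175 − 21025 = 1150
r = -870 / √(720 × 1150) = -870 / 909.9451 ≈ -0.956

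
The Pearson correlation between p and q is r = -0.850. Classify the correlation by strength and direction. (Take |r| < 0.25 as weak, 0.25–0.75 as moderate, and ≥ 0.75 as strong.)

strong negative

r = -0.850 < 0 so the relationship is negative.
|r| = 0.850, which falls in the strong range.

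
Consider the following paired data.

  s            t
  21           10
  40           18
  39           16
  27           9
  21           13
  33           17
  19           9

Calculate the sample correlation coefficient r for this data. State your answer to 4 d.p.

n = 7, Σs = 200, Σt = 92, Σs² = 6182, Σt² = 1300, Σst = 2802
nΣst − ΣsΣt = 19614 − 18400 = 1214
nΣs² − (Σs)² = 43274 − 40000 = 3274; nΣt² − (Σt)² = 9100 − 8464 = 636
r = 1214 / √(3274 × 636) = 1214 / 1443.0052 ≈ 0.8413

0.8413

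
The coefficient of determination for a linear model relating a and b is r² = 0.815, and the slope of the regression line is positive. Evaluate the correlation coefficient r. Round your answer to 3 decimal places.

|r| = √0.815 = 0.903
The association is positive, so r = 0.903.

0.903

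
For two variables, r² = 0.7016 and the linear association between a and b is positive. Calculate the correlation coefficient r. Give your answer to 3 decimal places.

0.838

|r| = √0.7016 = 0.838
The association is positive, so r = 0.838.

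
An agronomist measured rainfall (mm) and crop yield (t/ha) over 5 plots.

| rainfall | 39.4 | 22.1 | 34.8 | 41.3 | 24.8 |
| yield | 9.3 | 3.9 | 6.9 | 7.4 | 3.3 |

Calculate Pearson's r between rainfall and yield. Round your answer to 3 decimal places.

n = 5, Σx = 162.4, Σy = 30.8, Σx² = 5572.54, Σy² = 214.96, Σxy = 1080.19
nΣxy − ΣxΣy = 5400.95 − 5001.92 = 399.03
nΣx² − (Σx)² = 27862.7 − 26373.76 = 1488.94; nΣy² − (Σy)² = 1074.8 − 948.64 = 126.16
r = 399.03 / √(1488.94 × 126.16) = 399.03 / 433.4105 ≈ 0.921

0.921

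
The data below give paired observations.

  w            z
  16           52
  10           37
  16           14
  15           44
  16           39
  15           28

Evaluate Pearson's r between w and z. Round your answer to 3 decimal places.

n = 6, Σw = 88, Σz = 214, Σw² = 1318, Σz² = 8510, Σwz = 3130
nΣwz − ΣwΣz = 18780 − 18832 = -52
nΣw² − (Σw)² = 7908 − 7744 = 164; nΣz² − (Σz)² = 51060 − 45796 = 5264
r = -52 / √(164 × 5264) = -52 / 929.1372 ≈ -0.056

-0.056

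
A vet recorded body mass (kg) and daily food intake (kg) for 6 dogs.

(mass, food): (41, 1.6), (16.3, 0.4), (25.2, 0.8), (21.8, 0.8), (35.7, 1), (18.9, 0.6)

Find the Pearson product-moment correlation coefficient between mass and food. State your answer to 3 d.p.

0.941

n = 6, Σx = 158.9, Σy = 5.2, Σx² = 4688.67, Σy² = 5.36, Σxy = 156.76
nΣxy − ΣxΣy = 940.56 − 826.28 = 114.28
nΣx² − (Σx)² = 28132.02 − 25249.21 = 2882.81; nΣy² − (Σy)² = 32.16 − 27.04 = 5.12
r = 114.28 / √(2882.81 × 5.12) = 114.28 / 121.4907 ≈ 0.941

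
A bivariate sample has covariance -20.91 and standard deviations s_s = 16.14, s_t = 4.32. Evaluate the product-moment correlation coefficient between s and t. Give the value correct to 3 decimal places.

r = Cov(s,t) / (s_s · s_t) = -20.91 / (16.14 × 4.32)
  = -20.91 / 69.7248 ≈ -0.300

-0.300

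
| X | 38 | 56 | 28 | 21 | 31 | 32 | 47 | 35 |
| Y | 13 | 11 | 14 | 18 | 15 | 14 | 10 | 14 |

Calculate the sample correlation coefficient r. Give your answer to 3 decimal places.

-0.903

n = 8, ΣX = 288, ΣY = 109, ΣX² = 11224, ΣY² = 1527, ΣXY = 3753
nΣXY − ΣXΣY = 30024 − 31392 = -1368
nΣX² − (ΣX)² = 89792 − 82944 = 6848; nΣY² − (ΣY)² = 12216 − 11881 = 335
r = -1368 / √(6848 × 335) = -1368 / 1514.6221 ≈ -0.903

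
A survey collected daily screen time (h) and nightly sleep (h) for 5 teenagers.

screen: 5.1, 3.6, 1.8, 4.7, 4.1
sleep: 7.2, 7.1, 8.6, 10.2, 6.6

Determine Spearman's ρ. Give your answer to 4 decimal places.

0.1000

Rank screen: 5, 2, 1, 4, 3
Rank sleep: 3, 2, 4, 5, 1
d = rank(screen) − rank(sleep): 2, 0, -3, -1, 2; Σd² = 18
ρ = 1 − 6Σd² / [n(n²−1)] = 1 − 6×18 / (5×24) = 1 − 108/120 ≈ 0.1000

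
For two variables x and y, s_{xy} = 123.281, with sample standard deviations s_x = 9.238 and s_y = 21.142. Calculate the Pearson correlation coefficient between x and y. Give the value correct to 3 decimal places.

0.631

r = Cov(x,y) / (s_x · s_y) = 123.281 / (9.238 × 21.142)
  = 123.281 / 195.3098 ≈ 0.631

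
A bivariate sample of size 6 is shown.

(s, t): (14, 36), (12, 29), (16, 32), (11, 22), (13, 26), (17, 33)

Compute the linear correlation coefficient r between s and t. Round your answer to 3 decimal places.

0.724

n = 6, Σs = 83, Σt = 178, Σs² = 1175, Σt² = 5410, Σst = 2505
nΣst − ΣsΣt = 15030 − 14774 = 256
nΣs² − (Σs)² = 7050 − 6889 = 161; nΣt² − (Σt)² = 32460 − 31684 = 776
r = 256 / √(161 × 776) = 256 / 353.4629 ≈ 0.724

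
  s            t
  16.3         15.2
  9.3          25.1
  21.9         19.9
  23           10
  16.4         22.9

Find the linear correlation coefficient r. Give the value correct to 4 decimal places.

n = 5, Σs = 86.9, Σt = 93.1, Σs² = 1629.75, Σt² = 1881.47, Σst = 1522.56
nΣst − ΣsΣt = 7612.8 − 8090.39 = -477.59
nΣs² − (Σs)² = 8148.75 − 7551.61 = 597.14; nΣt² − (Σt)² = 9407.35 − 8667.61 = 739.74
r = -477.59 / √(597.14 × 739.74) = -477.59 / 664.6265 ≈ -0.7186

-0.7186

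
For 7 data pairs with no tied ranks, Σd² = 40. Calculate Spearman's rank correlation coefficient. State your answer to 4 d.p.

0.2857

ρ = 1 − 6Σd² / [n(n²−1)] = 1 − 6×40 / (7×48)
  = 1 − 240/336 = 1 − 0.71429 ≈ 0.2857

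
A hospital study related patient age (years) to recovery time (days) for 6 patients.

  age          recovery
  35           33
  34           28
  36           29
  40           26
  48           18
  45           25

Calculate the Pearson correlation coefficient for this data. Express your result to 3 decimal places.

n = 6, Σx = 238, Σy = 159, Σx² = 9606, Σy² = 4339, Σxy = 6180
nΣxy − ΣxΣy = 37080 − 37842 = -762
nΣx² − (Σx)² = 57636 − 56644 = 992; nΣy² − (Σy)² = 26034 − 25281 = 753
r = -762 / √(992 × 753) = -762 / 864.2777 ≈ -0.882

-0.882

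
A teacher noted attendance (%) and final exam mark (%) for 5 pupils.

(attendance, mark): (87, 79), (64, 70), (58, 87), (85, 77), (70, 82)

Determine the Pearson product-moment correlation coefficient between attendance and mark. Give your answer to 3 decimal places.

-0.224

n = 5, Σx = 364, Σy = 395, Σx² = 27154, Σy² = 31363, Σxy = 28684
nΣxy − ΣxΣy = 143420 − 143780 = -360
nΣx² − (Σx)² = 135770 − 132496 = 3274; nΣy² − (Σy)² = 156815 − 156025 = 790
r = -360 / √(3274 × 790) = -360 / 1608.2475 ≈ -0.224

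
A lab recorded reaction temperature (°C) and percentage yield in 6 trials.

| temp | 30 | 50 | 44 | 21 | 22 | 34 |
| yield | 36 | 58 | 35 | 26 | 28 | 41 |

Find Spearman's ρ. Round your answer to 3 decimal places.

Rank temp: 3, 6, 5, 1, 2, 4
Rank yield: 4, 6, 3, 1, 2, 5
d = rank(temp) − rank(yield): -1, 0, 2, 0, 0, -1; Σd² = 6
ρ = 1 − 6Σd² / [n(n²−1)] = 1 − 6×6 / (6×35) = 1 − 36/210 ≈ 0.829

0.829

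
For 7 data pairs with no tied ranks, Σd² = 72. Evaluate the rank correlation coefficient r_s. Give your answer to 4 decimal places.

ρ = 1 − 6Σd² / [n(n²−1)] = 1 − 6×72 / (7×48)
  = 1 − 432/336 = 1 − 1.28571 ≈ -0.2857

-0.2857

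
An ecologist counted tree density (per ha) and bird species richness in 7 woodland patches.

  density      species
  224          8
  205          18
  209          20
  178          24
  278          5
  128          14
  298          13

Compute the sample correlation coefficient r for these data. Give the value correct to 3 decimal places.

-0.501

n = 7, Σx = 1520, Σy = 102, Σx² = 350038, Σy² = 1754, Σxy = 20990
nΣxy − ΣxΣy = 146930 − 155040 = -8110
nΣx² − (Σx)² = 2450266 − 2310400 = 139866; nΣy² − (Σy)² = 12278 − 10404 = 1874
r = -8110 / √(139866 × 1874) = -8110 / 16189.7771 ≈ -0.501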